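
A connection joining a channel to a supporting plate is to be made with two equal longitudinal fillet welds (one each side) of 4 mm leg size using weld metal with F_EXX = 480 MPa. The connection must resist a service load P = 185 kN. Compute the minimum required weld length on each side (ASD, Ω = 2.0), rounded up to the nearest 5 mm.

Throat t_e = 0.707 × 4 = 2.828 mm.
r_n/Ω = (0.6 × 480 × 2.828) / 2.0 = 407.2 N/mm = 0.4072 kN/mm.
L_req = P / (r_n/Ω) = 185 / 0.4072 = 454.3 mm total.
Per side: 454.3 / 2 = 227.1 mm.
Round up → use L = 230 mm on each side.

L = 230 mm on each side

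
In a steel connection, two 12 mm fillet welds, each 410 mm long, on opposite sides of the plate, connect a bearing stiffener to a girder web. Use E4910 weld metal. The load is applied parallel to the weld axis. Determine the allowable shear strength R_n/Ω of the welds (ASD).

E49XX → F_EXX = 490 MPa.
Effective throat t_e = 0.707 × 12 = 8.484 mm.
Total length L = 820 mm; A_we = 8.484 × 820 = 6957 mm².
F_nw = 0.6 F_EXX = 0.6 × 490 = 294 MPa.
R_n = 294 × 6957 × 10⁻³ = 2045 kN; R_n/Ω = 2045/2.0 = 1023 kN.

R_n/Ω ≈ 1020 kN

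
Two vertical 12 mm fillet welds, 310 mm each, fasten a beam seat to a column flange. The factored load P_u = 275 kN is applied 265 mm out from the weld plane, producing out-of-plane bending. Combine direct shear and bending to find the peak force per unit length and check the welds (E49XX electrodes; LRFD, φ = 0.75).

f_max ≈ 2320 N/mm; NOT adequate

E49XX → F_EXX = 490 MPa.
L_w = 2 × 310 = 620 mm; section modulus (unit throat) S = 2 × L²/6 = 32030 mm².
Direct shear f_v = P/L_w = 275×10³/620 = 443.5 N/mm.
Moment M = P × e = 275×10³ × 265 = 72875000 N·mm; bending f_b = M/S = 2275 N/mm.
f_max = √(f_v² + f_b²) = √(443.5² + 2275²) = 2318 N/mm.
φr_n = 0.75 × 0.6 × 490 × (0.707 × 12) = 1871 N/mm → NOT adequate.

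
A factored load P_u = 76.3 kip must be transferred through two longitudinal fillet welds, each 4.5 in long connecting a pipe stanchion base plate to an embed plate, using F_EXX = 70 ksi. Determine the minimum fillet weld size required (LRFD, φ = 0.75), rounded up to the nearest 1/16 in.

w = 7/16 in

Total weld length L = 9 in.
Required throat t_e = P_u / (φ × 0.6 F_EXX × L) = 76.3 / (0.75 × 0.6 × 70 × 9) = 0.2691 in.
Required leg w = t_e / 0.707 = 0.3807 in → use 7/16 in.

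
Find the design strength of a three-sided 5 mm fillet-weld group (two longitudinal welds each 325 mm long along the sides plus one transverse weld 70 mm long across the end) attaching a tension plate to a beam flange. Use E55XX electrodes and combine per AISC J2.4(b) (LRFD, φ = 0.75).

φR_n ≈ 630 kN

E55XX → F_EXX = 550 MPa.
t_e = 0.707 × 5 = 3.535 mm.
R_nwl = 0.6 × 550 × 3.535 × 650 × 10⁻³ = 758.3 kN (longitudinal, 2 welds).
R_nwt = 0.6 × 550 × 3.535 × 70 × 10⁻³ = 81.66 kN (transverse, base value).
(i) R_nwl + R_nwt = 839.9 kN; (ii) 0.85 R_nwl + 1.5 R_nwt = 767 kN.
R_n = max = 839.9 kN [governs: (i)]; φR_n = 629.9 kN.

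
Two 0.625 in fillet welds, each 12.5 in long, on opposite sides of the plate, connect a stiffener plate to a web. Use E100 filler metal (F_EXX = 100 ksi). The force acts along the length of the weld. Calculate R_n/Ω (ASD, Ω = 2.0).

Effective throat t_e = 0.707 × 0.625 = 0.4419 in.
Total length L = 25 in; A_we = 0.4419 × 25 = 11.05 in².
F_nw = 0.6 F_EXX = 0.6 × 100 = 60 ksi.
R_n = 60 × 11.05 = 662.8 kip; R_n/Ω = 662.8/2.0 = 331.4 kip.

R_n/Ω ≈ 331 kip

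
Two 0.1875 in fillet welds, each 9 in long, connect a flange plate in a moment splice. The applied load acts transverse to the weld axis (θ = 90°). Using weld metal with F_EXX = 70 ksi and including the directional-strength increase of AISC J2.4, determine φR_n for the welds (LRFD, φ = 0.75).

φR_n ≈ 113 kips

t_e = 0.707 × 0.1875 = 0.1326 in; A_we = 0.1326 × 18 = 2.386 in².
Directional factor: 1.0 + 0.5 sin^1.5(90°) = 1.5.
F_nw = 0.6 × 70 × 1.5 = 63 ksi.
φR_n = 0.75 × 63 × 2.386 = 112.7 kips.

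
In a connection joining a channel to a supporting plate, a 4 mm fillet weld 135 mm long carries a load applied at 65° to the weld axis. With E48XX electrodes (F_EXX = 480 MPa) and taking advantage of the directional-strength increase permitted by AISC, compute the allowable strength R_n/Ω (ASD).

R_n/Ω ≈ 78.7 kN

t_e = 0.707 × 4 = 2.828 mm; A_we = 2.828 × 135 = 381.8 mm².
Directional factor: 1.0 + 0.5 sin^1.5(65°) = 1.431.
F_nw = 0.6 × 480 × 1.431 = 412.2 MPa.
R_n/Ω = (412.2 × 381.8) / 2.0 × 10⁻³ = 78.69 kN.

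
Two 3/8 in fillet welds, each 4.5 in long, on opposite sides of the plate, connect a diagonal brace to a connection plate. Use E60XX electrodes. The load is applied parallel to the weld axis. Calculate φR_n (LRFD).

φR_n ≈ 64.4 kips

E60XX → F_EXX = 60 ksi.
Effective throat t_e = 0.707 × 0.375 = 0.2651 in.
Total length L = 9 in; A_we = 0.2651 × 9 = 2.386 in².
F_nw = 0.6 F_EXX = 0.6 × 60 = 36 ksi.
φR_n = 0.75 × 36 × 2.386 = 64.43 kips.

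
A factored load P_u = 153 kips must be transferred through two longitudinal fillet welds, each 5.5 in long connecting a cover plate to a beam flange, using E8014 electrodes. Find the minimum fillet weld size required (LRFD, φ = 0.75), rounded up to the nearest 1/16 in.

E80XX → F_EXX = 80 ksi.
Total weld length L = 11 in.
Required throat t_e = P_u / (φ × 0.6 F_EXX × L) = 153 / (0.75 × 0.6 × 80 × 11) = 0.3864 in.
Required leg w = t_e / 0.707 = 0.5465 in → use 9/16 in.

w = 9/16 in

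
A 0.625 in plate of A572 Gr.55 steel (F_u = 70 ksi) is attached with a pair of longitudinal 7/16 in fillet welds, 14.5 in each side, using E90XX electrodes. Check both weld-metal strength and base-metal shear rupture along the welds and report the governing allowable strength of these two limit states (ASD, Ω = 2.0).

R_n/Ω ≈ 242 kip (weld metal governs)

E90XX → F_EXX = 90 ksi.
t_e = 0.707 × 0.4375 = 0.3093 in; L = 29 in.
Weld metal: R_n/Ω = (1/2.0) × 0.6 × 90 × 0.3093 × 29 = 242.2 kip.
Base metal (shear rupture): R_n/Ω = (1/2.0) × 0.6 × 70 × 0.625 × 29 = 380.6 kip.
Governing: weld metal.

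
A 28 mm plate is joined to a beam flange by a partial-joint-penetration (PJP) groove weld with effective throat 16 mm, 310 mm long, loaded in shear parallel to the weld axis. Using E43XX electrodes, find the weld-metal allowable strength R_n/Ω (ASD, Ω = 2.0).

R_n/Ω ≈ 640 kN

E43XX → F_EXX = 430 MPa.
Effective throat (given) t_e = 16 mm.
A_we = 16 × 310 = 4960 mm².
F_nw = 0.6 F_EXX = 258 MPa.
R_n/Ω = (258 × 4960) / 2.0 × 10⁻³ = 639.8 kN.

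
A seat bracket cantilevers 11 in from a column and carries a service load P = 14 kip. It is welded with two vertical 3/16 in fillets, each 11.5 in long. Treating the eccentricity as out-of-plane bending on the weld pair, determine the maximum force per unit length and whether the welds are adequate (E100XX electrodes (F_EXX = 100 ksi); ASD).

f_max ≈ 3.55 kip/in; adequate

L_w = 2 × 11.5 = 23 in; section modulus (unit throat) S = 2 × L²/6 = 44.08 in².
Direct shear f_v = P/L_w = 14/23 = 0.6087 kip/in.
Moment M = P × e = 14 × 11 = 154 kip·in; bending f_b = M/S = 3.493 kip/in.
f_max = √(f_v² + f_b²) = √(0.6087² + 3.493²) = 3.546 kip/in.
r_n/Ω = (1/2.0) × 0.6 × 100 × (0.707 × 0.1875) = 3.977 kip/in → adequate.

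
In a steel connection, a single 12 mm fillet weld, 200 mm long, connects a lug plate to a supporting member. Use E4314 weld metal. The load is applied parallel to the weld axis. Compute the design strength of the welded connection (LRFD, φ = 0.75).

E43XX → F_EXX = 430 MPa.
Effective throat t_e = 0.707 × 12 = 8.484 mm.
Total length L = 200 mm; A_we = 8.484 × 200 = 1697 mm².
F_nw = 0.6 F_EXX = 0.6 × 430 = 258 MPa.
φR_n = 0.75 × 258 × 1697 × 10⁻³ = 328.3 kN.

φR_n ≈ 328 kN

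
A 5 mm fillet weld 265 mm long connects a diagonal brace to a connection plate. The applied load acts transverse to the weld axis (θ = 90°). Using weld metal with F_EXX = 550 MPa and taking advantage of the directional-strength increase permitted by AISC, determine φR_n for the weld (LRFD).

t_e = 0.707 × 5 = 3.535 mm; A_we = 3.535 × 265 = 936.8 mm².
Directional factor: 1.0 + 0.5 sin^1.5(90°) = 1.5.
F_nw = 0.6 × 550 × 1.5 = 495 MPa.
φR_n = 0.75 × 495 × 936.8 × 10⁻³ = 347.8 kN.

φR_n ≈ 348 kN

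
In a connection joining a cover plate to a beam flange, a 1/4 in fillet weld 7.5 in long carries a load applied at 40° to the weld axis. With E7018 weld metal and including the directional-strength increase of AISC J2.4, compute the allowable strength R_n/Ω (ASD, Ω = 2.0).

E70XX → F_EXX = 70 ksi.
t_e = 0.707 × 0.25 = 0.1767 in; A_we = 0.1767 × 7.5 = 1.326 in².
Directional factor: 1.0 + 0.5 sin^1.5(40°) = 1.258.
F_nw = 0.6 × 70 × 1.258 = 52.82 ksi.
R_n/Ω = (52.82 × 1.326) / 2.0 = 35.01 kips.

R_n/Ω ≈ 35 kips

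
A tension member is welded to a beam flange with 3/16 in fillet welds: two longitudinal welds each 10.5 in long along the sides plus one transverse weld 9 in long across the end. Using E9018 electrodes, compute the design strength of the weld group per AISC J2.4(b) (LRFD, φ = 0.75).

E90XX → F_EXX = 90 ksi.
t_e = 0.707 × 0.1875 = 0.1326 in.
R_nwl = 0.6 × 90 × 0.1326 × 21 = 150.3 kips (longitudinal, 2 welds).
R_nwt = 0.6 × 90 × 0.1326 × 9 = 64.43 kips (transverse, base value).
(i) R_nwl + R_nwt = 214.8 kips; (ii) 0.85 R_nwl + 1.5 R_nwt = 224.4 kips.
R_n = max = 224.4 kips [governs: (ii)]; φR_n = 168.3 kips.

φR_n ≈ 168 kips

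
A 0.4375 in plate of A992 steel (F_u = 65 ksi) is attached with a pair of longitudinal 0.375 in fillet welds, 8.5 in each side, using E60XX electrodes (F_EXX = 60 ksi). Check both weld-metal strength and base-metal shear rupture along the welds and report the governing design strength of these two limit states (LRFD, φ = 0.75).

φR_n ≈ 122 kips (weld metal governs)

t_e = 0.707 × 0.375 = 0.2651 in; L = 17 in.
Weld metal: φR_n = 0.75 × 0.6 × 60 × 0.2651 × 17 = 121.7 kips.
Base metal (shear rupture): φR_n = 0.75 × 0.6 × 65 × 0.4375 × 17 = 217.5 kips.
Governing: weld metal.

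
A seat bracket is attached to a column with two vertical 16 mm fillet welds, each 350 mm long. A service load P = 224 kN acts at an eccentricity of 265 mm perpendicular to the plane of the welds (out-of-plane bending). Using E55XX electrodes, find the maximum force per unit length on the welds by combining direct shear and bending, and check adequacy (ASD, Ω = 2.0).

E55XX → F_EXX = 550 MPa.
L_w = 2 × 350 = 700 mm; section modulus (unit throat) S = 2 × L²/6 = 40830 mm².
Direct shear f_v = P/L_w = 224×10³/700 = 320 N/mm.
Moment M = P × e = 224×10³ × 265 = 59360000 N·mm; bending f_b = M/S = 1454 N/mm.
f_max = √(f_v² + f_b²) = √(320² + 1454²) = 1489 N/mm.
r_n/Ω = (1/2.0) × 0.6 × 550 × (0.707 × 16) = 1866 N/mm → adequate.

f_max ≈ 1490 N/mm; adequate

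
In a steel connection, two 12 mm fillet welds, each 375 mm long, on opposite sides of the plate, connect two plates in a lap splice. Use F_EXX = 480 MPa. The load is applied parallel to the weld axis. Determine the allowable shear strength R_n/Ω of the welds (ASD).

R_n/Ω ≈ 916 kN

Effective throat t_e = 0.707 × 12 = 8.484 mm.
Total length L = 750 mm; A_we = 8.484 × 750 = 6363 mm².
F_nw = 0.6 F_EXX = 0.6 × 480 = 288 MPa.
R_n = 288 × 6363 × 10⁻³ = 1833 kN; R_n/Ω = 1833/2.0 = 916.3 kN.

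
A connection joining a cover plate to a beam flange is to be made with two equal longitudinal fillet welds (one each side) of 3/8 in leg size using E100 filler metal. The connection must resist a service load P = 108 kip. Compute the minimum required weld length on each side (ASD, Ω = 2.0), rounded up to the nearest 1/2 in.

L = 7 in on each side

E100XX → F_EXX = 100 ksi.
Throat t_e = 0.707 × 0.375 = 0.2651 in.
r_n/Ω = (0.6 × 100 × 0.2651) / 2.0 = 7.954 kip/in.
L_req = P / (r_n/Ω) = 108 / 7.954 = 13.58 in total.
Per side: 13.58 / 2 = 6.789 in.
Round up → use L = 7 in on each side.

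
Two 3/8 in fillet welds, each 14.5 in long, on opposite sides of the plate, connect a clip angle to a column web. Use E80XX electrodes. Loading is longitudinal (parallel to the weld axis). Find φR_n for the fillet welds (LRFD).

φR_n ≈ 277 kip

E80XX → F_EXX = 80 ksi.
Effective throat t_e = 0.707 × 0.375 = 0.2651 in.
Total length L = 29 in; A_we = 0.2651 × 29 = 7.689 in².
F_nw = 0.6 F_EXX = 0.6 × 80 = 48 ksi.
φR_n = 0.75 × 48 × 7.689 = 276.8 kip.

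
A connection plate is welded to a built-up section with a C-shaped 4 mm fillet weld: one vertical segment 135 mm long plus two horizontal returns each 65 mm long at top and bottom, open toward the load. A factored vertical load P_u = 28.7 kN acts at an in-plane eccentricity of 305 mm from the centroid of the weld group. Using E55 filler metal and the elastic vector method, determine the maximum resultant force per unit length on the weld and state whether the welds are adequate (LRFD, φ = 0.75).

E55XX → F_EXX = 550 MPa.
Total weld length L_w = 265 mm. Treat welds as unit-width lines.
Centroid: x̄ = 2×65×32.5 / 265 = 15.94 mm from the vertical weld.
Polar moment about centroid: J = I_x + I_y = [135³/12 + 2×65×67.5²] + [135×15.94² + 2(65³/12 + 65×16.56²)] = 913100 mm³.
Direct shear f_v = P/L_w = 28.7×10³ / 265 = 108.3 N/mm (vertical).
Torsion M = P·e = 28.7×10³ × 305 = 8753500 N·mm.
Critical point at (x, y) = (49.06, 67.5) from centroid. f_tx = M·y/J = 647.1 N/mm; f_ty = M·x/J = 470.3 N/mm.
Resultant f_max = √[f_tx² + (f_v + f_ty)²] = √[647.1² + (108.3 + 470.3)²] = 868.1 N/mm.
Capacity per unit length: φr_n = 0.75 × 0.6 × 550 × (0.707 × 4) = 699.9 N/mm.
868.1 > 699.9 → NOT adequate.

f_max ≈ 868 N/mm; NOT adequate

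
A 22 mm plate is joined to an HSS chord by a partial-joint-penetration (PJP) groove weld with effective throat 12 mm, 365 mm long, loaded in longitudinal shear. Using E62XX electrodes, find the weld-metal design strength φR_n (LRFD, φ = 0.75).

φR_n ≈ 1220 kN

E62XX → F_EXX = 620 MPa.
Effective throat (given) t_e = 12 mm.
A_we = 12 × 365 = 4380 mm².
F_nw = 0.6 F_EXX = 372 MPa.
φR_n = 0.75 × 372 × 4380 × 10⁻³ = 1222 kN.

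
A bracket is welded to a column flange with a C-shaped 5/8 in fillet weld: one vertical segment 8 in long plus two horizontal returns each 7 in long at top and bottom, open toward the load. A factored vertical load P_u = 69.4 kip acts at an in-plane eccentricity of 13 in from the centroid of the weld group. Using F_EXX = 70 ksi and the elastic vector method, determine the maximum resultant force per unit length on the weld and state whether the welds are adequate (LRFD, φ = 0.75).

Total weld length L_w = 22 in. Treat welds as unit-width lines.
Centroid: x̄ = 2×7×3.5 / 22 = 2.227 in from the vertical weld.
Polar moment about centroid: J = I_x + I_y = [8³/12 + 2×7×4²] + [8×2.227² + 2(7³/12 + 7×1.273²)] = 386.2 in³.
Direct shear f_v = P/L_w = 69.4 / 22 = 3.155 kip/in (vertical).
Torsion M = P·e = 69.4 × 13 = 902.2 kip·in.
Critical point at (x, y) = (4.773, 4) from centroid. f_tx = M·y/J = 9.344 kip/in; f_ty = M·x/J = 11.15 kip/in.
Resultant f_max = √[f_tx² + (f_v + f_ty)²] = √[9.344² + (3.155 + 11.15)²] = 17.09 kip/in.
Capacity per unit length: φr_n = 0.75 × 0.6 × 70 × (0.707 × 0.625) = 13.92 kip/in.
17.09 > 13.92 → NOT adequate.

f_max ≈ 17.1 kip/in; NOT adequate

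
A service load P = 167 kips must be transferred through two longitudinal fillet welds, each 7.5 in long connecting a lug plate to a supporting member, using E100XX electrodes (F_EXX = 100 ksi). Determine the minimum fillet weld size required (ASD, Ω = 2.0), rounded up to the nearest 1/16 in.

w = 9/16 in

Total weld length L = 15 in.
Required throat t_e = P × Ω / (0.6 F_EXX × L) = 167 × 2.0 / (0.6 × 100 × 15) = 0.3711 in.
Required leg w = t_e / 0.707 = 0.5249 in → use 9/16 in.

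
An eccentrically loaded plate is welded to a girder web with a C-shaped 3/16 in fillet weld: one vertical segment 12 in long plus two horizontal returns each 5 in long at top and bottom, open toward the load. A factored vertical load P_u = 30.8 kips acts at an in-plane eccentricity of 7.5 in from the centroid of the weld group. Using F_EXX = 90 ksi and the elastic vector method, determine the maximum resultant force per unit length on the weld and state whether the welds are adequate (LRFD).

f_max ≈ 3.89 kip/in; adequate

Total weld length L_w = 22 in. Treat welds as unit-width lines.
Centroid: x̄ = 2×5×2.5 / 22 = 1.136 in from the vertical weld.
Polar moment about centroid: J = I_x + I_y = [12³/12 + 2×5×6²] + [12×1.136² + 2(5³/12 + 5×1.364²)] = 558.9 in³.
Direct shear f_v = P/L_w = 30.8 / 22 = 1.4 kip/in (vertical).
Torsion M = P·e = 30.8 × 7.5 = 231 kip·in.
Critical point at (x, y) = (3.864, 6) from centroid. f_tx = M·y/J = 2.48 kip/in; f_ty = M·x/J = 1.597 kip/in.
Resultant f_max = √[f_tx² + (f_v + f_ty)²] = √[2.48² + (1.4 + 1.597)²] = 3.89 kip/in.
Capacity per unit length: φr_n = 0.75 × 0.6 × 90 × (0.707 × 0.1875) = 5.369 kip/in.
3.89 ≤ 5.369 → adequate.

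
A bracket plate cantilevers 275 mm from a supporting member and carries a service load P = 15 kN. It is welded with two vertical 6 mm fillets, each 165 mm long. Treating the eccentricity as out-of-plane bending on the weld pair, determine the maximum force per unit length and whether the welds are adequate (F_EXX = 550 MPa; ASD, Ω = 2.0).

f_max ≈ 457 N/mm; adequate

L_w = 2 × 165 = 330 mm; section modulus (unit throat) S = 2 × L²/6 = 9075 mm².
Direct shear f_v = P/L_w = 15×10³/330 = 45.45 N/mm.
Moment M = P × e = 15×10³ × 275 = 4125000 N·mm; bending f_b = M/S = 454.5 N/mm.
f_max = √(f_v² + f_b²) = √(45.45² + 454.5²) = 456.8 N/mm.
r_n/Ω = (1/2.0) × 0.6 × 550 × (0.707 × 6) = 699.9 N/mm → adequate.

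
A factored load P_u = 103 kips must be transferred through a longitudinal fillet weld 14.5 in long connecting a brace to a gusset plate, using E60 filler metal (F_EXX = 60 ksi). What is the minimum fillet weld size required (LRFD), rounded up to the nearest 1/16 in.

Total weld length L = 14.5 in.
Required throat t_e = P_u / (φ × 0.6 F_EXX × L) = 103 / (0.75 × 0.6 × 60 × 14.5) = 0.2631 in.
Required leg w = t_e / 0.707 = 0.3721 in → use 3/8 in.

w = 3/8 in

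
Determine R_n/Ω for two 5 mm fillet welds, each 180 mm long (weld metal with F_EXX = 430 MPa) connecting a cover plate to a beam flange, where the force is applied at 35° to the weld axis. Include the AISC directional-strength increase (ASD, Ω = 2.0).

t_e = 0.707 × 5 = 3.535 mm; A_we = 3.535 × 360 = 1273 mm².
Directional factor: 1.0 + 0.5 sin^1.5(35°) = 1.217.
F_nw = 0.6 × 430 × 1.217 = 314 MPa.
R_n/Ω = (314 × 1273) / 2.0 × 10⁻³ = 199.8 kN.

R_n/Ω ≈ 200 kN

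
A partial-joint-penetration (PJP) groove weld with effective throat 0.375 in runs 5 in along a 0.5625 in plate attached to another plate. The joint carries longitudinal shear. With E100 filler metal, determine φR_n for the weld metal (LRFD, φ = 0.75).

E100XX → F_EXX = 100 ksi.
Effective throat (given) t_e = 0.375 in.
A_we = 0.375 × 5 = 1.875 in².
F_nw = 0.6 F_EXX = 60 ksi.
φR_n = 0.75 × 60 × 1.875 = 84.38 kips.

φR_n ≈ 84.4 kips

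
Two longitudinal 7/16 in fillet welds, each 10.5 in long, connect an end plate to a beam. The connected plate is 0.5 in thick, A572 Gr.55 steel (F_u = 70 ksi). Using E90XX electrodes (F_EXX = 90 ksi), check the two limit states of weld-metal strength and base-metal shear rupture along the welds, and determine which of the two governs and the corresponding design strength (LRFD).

t_e = 0.707 × 0.4375 = 0.3093 in; L = 21 in.
Weld metal: φR_n = 0.75 × 0.6 × 90 × 0.3093 × 21 = 263.1 kip.
Base metal (shear rupture): φR_n = 0.75 × 0.6 × 70 × 0.5 × 21 = 330.8 kip.
Governing: weld metal.

φR_n ≈ 263 kip (weld metal governs)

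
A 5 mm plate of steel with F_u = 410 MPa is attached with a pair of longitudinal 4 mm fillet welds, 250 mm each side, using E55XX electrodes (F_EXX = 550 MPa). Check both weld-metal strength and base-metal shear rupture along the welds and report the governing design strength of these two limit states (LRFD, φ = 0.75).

t_e = 0.707 × 4 = 2.828 mm; L = 500 mm.
Weld metal: φR_n = 0.75 × 0.6 × 550 × 2.828 × 500 × 10⁻³ = 350 kN.
Base metal (shear rupture): φR_n = 0.75 × 0.6 × 410 × 5 × 500 × 10⁻³ = 461.2 kN.
Governing: weld metal.

φR_n ≈ 350 kN (weld metal governs)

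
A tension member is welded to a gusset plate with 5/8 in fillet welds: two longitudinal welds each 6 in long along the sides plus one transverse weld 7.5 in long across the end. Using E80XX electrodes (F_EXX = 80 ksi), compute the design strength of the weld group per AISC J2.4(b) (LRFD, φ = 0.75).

t_e = 0.707 × 0.625 = 0.4419 in.
R_nwl = 0.6 × 80 × 0.4419 × 12 = 254.5 kips (longitudinal, 2 welds).
R_nwt = 0.6 × 80 × 0.4419 × 7.5 = 159.1 kips (transverse, base value).
(i) R_nwl + R_nwt = 413.6 kips; (ii) 0.85 R_nwl + 1.5 R_nwt = 455 kips.
R_n = max = 455 kips [governs: (ii)]; φR_n = 341.2 kips.

φR_n ≈ 341 kips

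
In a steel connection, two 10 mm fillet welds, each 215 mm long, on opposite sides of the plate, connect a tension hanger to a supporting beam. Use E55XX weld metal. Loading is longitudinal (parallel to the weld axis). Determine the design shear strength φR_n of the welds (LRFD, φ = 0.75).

φR_n ≈ 752 kN

E55XX → F_EXX = 550 MPa.
Effective throat t_e = 0.707 × 10 = 7.07 mm.
Total length L = 430 mm; A_we = 7.07 × 430 = 3040 mm².
F_nw = 0.6 F_EXX = 0.6 × 550 = 330 MPa.
φR_n = 0.75 × 330 × 3040 × 10⁻³ = 752.4 kN.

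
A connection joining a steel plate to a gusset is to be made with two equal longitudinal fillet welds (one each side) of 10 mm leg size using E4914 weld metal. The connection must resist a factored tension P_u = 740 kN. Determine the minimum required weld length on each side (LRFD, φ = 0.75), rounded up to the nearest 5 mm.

L = 240 mm on each side

E49XX → F_EXX = 490 MPa.
Throat t_e = 0.707 × 10 = 7.07 mm.
φr_n = 0.75 × 0.6 × 490 × 7.07 × 10⁻³ = 1.559 kN/mm.
L_req = P_u / φr_n = 740 / 1.559 = 474.7 mm total.
Per side: 474.7 / 2 = 237.3 mm.
Round up → use L = 240 mm on each side.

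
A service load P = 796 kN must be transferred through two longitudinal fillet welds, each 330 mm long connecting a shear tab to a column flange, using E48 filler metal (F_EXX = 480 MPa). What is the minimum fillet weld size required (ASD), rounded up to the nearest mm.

w = 12 mm

Total weld length L = 660 mm.
Required throat t_e = P × Ω / (0.6 F_EXX × L) = 796 × 2.0 / (0.6 × 480 × 660 × 10⁻³) = 8.375 mm.
Required leg w = t_e / 0.707 = 11.85 mm → use 12 mm.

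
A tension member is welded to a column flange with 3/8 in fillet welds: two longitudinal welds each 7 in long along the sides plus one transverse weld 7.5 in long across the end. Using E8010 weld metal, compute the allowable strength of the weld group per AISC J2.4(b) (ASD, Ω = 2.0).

R_n/Ω ≈ 147 kips

E80XX → F_EXX = 80 ksi.
t_e = 0.707 × 0.375 = 0.2651 in.
R_nwl = 0.6 × 80 × 0.2651 × 14 = 178.2 kips (longitudinal, 2 welds).
R_nwt = 0.6 × 80 × 0.2651 × 7.5 = 95.44 kips (transverse, base value).
(i) R_nwl + R_nwt = 273.6 kips; (ii) 0.85 R_nwl + 1.5 R_nwt = 294.6 kips.
R_n = max = 294.6 kips [governs: (ii)]; R_n/Ω = 147.3 kips.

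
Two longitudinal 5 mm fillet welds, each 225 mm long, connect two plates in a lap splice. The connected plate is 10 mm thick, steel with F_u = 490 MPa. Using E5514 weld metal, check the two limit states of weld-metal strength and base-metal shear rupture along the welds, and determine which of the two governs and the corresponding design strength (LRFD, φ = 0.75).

φR_n ≈ 394 kN (weld metal governs)

E55XX → F_EXX = 550 MPa.
t_e = 0.707 × 5 = 3.535 mm; L = 450 mm.
Weld metal: φR_n = 0.75 × 0.6 × 550 × 3.535 × 450 × 10⁻³ = 393.7 kN.
Base metal (shear rupture): φR_n = 0.75 × 0.6 × 490 × 10 × 450 × 10⁻³ = 992.2 kN.
Governing: weld metal.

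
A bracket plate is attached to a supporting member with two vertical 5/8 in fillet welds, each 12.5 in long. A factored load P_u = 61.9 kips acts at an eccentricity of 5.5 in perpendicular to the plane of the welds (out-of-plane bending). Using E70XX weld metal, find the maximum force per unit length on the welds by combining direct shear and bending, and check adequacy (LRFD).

f_max ≈ 6.99 kip/in; adequate

E70XX → F_EXX = 70 ksi.
L_w = 2 × 12.5 = 25 in; section modulus (unit throat) S = 2 × L²/6 = 52.08 in².
Direct shear f_v = P/L_w = 61.9/25 = 2.476 kip/in.
Moment M = P × e = 61.9 × 5.5 = 340.45 kip·in; bending f_b = M/S = 6.537 kip/in.
f_max = √(f_v² + f_b²) = √(2.476² + 6.537²) = 6.99 kip/in.
φr_n = 0.75 × 0.6 × 70 × (0.707 × 0.625) = 13.92 kip/in → adequate.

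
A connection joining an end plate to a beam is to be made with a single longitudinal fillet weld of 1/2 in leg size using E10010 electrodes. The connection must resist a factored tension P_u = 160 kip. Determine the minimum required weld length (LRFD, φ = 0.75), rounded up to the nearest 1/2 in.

L = 10.5 in

E100XX → F_EXX = 100 ksi.
Throat t_e = 0.707 × 0.5 = 0.3535 in.
φr_n = 0.75 × 0.6 × 100 × 0.3535 = 15.91 kip/in.
L_req = P_u / φr_n = 160 / 15.91 = 10.06 in total.
Round up → use L = 10.5 in.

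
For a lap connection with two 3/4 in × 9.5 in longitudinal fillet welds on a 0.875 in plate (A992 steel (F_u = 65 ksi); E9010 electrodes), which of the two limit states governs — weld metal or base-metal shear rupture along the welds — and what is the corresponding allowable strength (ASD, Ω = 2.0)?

R_n/Ω ≈ 272 kips (weld metal governs)

E90XX → F_EXX = 90 ksi.
t_e = 0.707 × 0.75 = 0.5302 in; L = 19 in.
Weld metal: R_n/Ω = (1/2.0) × 0.6 × 90 × 0.5302 × 19 = 272 kips.
Base metal (shear rupture): R_n/Ω = (1/2.0) × 0.6 × 65 × 0.875 × 19 = 324.2 kips.
Governing: weld metal.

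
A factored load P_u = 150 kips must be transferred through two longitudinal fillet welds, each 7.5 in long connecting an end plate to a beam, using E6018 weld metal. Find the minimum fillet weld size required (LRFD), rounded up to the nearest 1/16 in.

w = 9/16 in

E60XX → F_EXX = 60 ksi.
Total weld length L = 15 in.
Required throat t_e = P_u / (φ × 0.6 F_EXX × L) = 150 / (0.75 × 0.6 × 60 × 15) = 0.3704 in.
Required leg w = t_e / 0.707 = 0.5239 in → use 9/16 in.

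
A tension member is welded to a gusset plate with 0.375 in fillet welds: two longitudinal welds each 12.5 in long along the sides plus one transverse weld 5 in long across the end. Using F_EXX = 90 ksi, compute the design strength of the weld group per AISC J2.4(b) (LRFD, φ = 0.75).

t_e = 0.707 × 0.375 = 0.2651 in.
R_nwl = 0.6 × 90 × 0.2651 × 25 = 357.9 kips (longitudinal, 2 welds).
R_nwt = 0.6 × 90 × 0.2651 × 5 = 71.58 kips (transverse, base value).
(i) R_nwl + R_nwt = 429.5 kips; (ii) 0.85 R_nwl + 1.5 R_nwt = 411.6 kips.
R_n = max = 429.5 kips [governs: (i)]; φR_n = 322.1 kips.

φR_n ≈ 322 kips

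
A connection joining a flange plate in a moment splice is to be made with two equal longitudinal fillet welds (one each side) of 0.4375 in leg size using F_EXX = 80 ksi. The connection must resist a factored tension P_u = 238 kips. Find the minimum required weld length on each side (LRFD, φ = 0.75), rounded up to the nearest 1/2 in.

L = 11 in on each side

Throat t_e = 0.707 × 0.4375 = 0.3093 in.
φr_n = 0.75 × 0.6 × 80 × 0.3093 = 11.14 kips/in.
L_req = P_u / φr_n = 238 / 11.14 = 21.37 in total.
Per side: 21.37 / 2 = 10.69 in.
Round up → use L = 11 in on each side.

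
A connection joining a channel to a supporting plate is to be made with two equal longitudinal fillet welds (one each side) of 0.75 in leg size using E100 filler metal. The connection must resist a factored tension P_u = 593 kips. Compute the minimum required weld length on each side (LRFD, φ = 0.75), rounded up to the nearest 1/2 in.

L = 12.5 in on each side

E100XX → F_EXX = 100 ksi.
Throat t_e = 0.707 × 0.75 = 0.5302 in.
φr_n = 0.75 × 0.6 × 100 × 0.5302 = 23.86 kips/in.
L_req = P_u / φr_n = 593 / 23.86 = 24.85 in total.
Per side: 24.85 / 2 = 12.43 in.
Round up → use L = 12.5 in on each side.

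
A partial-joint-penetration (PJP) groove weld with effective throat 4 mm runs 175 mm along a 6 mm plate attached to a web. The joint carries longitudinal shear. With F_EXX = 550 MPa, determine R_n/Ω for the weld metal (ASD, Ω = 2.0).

Effective throat (given) t_e = 4 mm.
A_we = 4 × 175 = 700 mm².
F_nw = 0.6 F_EXX = 330 MPa.
R_n/Ω = (330 × 700) / 2.0 × 10⁻³ = 115.5 kN.

R_n/Ω ≈ 116 kN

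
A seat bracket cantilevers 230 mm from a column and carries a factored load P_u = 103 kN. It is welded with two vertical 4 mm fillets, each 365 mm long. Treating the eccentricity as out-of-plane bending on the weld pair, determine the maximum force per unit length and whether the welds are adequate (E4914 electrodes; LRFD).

f_max ≈ 552 N/mm; adequate

E49XX → F_EXX = 490 MPa.
L_w = 2 × 365 = 730 mm; section modulus (unit throat) S = 2 × L²/6 = 44410 mm².
Direct shear f_v = P/L_w = 103×10³/730 = 141.1 N/mm.
Moment M = P × e = 103×10³ × 230 = 23690000 N·mm; bending f_b = M/S = 533.5 N/mm.
f_max = √(f_v² + f_b²) = √(141.1² + 533.5²) = 551.8 N/mm.
φr_n = 0.75 × 0.6 × 490 × (0.707 × 4) = 623.6 N/mm → adequate.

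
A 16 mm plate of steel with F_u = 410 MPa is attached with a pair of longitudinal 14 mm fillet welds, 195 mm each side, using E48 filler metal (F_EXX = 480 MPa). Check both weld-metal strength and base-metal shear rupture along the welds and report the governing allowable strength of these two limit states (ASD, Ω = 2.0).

t_e = 0.707 × 14 = 9.898 mm; L = 390 mm.
Weld metal: R_n/Ω = (1/2.0) × 0.6 × 480 × 9.898 × 390 × 10⁻³ = 555.9 kN.
Base metal (shear rupture): R_n/Ω = (1/2.0) × 0.6 × 410 × 16 × 390 × 10⁻³ = 767.5 kN.
Governing: weld metal.

R_n/Ω ≈ 556 kN (weld metal governs)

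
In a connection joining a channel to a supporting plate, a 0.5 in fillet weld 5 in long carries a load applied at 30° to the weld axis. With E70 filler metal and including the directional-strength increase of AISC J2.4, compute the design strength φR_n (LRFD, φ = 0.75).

φR_n ≈ 65.5 kip

E70XX → F_EXX = 70 ksi.
t_e = 0.707 × 0.5 = 0.3535 in; A_we = 0.3535 × 5 = 1.767 in².
Directional factor: 1.0 + 0.5 sin^1.5(30°) = 1.177.
F_nw = 0.6 × 70 × 1.177 = 49.42 ksi.
φR_n = 0.75 × 49.42 × 1.767 = 65.52 kip.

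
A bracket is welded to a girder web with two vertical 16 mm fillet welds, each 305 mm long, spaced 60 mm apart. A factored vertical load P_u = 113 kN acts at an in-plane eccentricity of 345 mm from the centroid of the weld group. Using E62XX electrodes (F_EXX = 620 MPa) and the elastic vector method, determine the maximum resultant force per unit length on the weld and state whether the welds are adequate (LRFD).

f_max ≈ 1200 N/mm; adequate

Total weld length L_w = 610 mm. Treat welds as unit-width lines.
Polar moment about centroid: J = 2[d³/12 + d(b/2)²] = 2[305³/12 + 305×30²] = 5278000 mm³.
Direct shear f_v = P/L_w = 113×10³ / 610 = 185.2 N/mm (vertical).
Torsion M = P·e = 113×10³ × 345 = 38985000 N·mm.
Critical point at (x, y) = (30, 152.5) from centroid. f_tx = M·y/J = 1126 N/mm; f_ty = M·x/J = 221.6 N/mm.
Resultant f_max = √[f_tx² + (f_v + f_ty)²] = √[1126² + (185.2 + 221.6)²] = 1198 N/mm.
Capacity per unit length: φr_n = 0.75 × 0.6 × 620 × (0.707 × 16) = 3156 N/mm.
1198 ≤ 3156 → adequate.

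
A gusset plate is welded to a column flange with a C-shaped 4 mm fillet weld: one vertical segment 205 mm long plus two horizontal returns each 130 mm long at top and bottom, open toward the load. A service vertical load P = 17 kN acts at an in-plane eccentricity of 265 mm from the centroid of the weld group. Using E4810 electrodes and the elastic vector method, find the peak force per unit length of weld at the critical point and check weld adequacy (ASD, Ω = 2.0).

f_max ≈ 172 N/mm; adequate

E48XX → F_EXX = 480 MPa.
Total weld length L_w = 465 mm. Treat welds as unit-width lines.
Centroid: x̄ = 2×130×65 / 465 = 36.34 mm from the vertical weld.
Polar moment about centroid: J = I_x + I_y = [205³/12 + 2×130×102.5²] + [205×36.34² + 2(130³/12 + 130×28.66²)] = 4300000 mm³.
Direct shear f_v = P/L_w = 17×10³ / 465 = 36.56 N/mm (vertical).
Torsion M = P·e = 17×10³ × 265 = 4505000 N·mm.
Critical point at (x, y) = (93.66, 102.5) from centroid. f_tx = M·y/J = 107.4 N/mm; f_ty = M·x/J = 98.12 N/mm.
Resultant f_max = √[f_tx² + (f_v + f_ty)²] = √[107.4² + (36.56 + 98.12)²] = 172.3 N/mm.
Capacity per unit length: r_n/Ω = (1/2.0) × 0.6 × 480 × (0.707 × 4) = 407.2 N/mm.
172.3 ≤ 407.2 → adequate.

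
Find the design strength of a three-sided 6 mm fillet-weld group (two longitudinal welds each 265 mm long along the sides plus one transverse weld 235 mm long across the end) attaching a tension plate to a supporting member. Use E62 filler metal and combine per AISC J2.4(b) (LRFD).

E62XX → F_EXX = 620 MPa.
t_e = 0.707 × 6 = 4.242 mm.
R_nwl = 0.6 × 620 × 4.242 × 530 × 10⁻³ = 836.4 kN (longitudinal, 2 welds).
R_nwt = 0.6 × 620 × 4.242 × 235 × 10⁻³ = 370.8 kN (transverse, base value).
(i) R_nwl + R_nwt = 1207 kN; (ii) 0.85 R_nwl + 1.5 R_nwt = 1267 kN.
R_n = max = 1267 kN [governs: (ii)]; φR_n = 950.4 kN.

φR_n ≈ 950 kN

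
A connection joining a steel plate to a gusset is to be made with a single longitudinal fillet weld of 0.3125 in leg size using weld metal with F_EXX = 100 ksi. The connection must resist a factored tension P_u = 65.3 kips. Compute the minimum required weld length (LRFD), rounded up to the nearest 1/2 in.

Throat t_e = 0.707 × 0.3125 = 0.2209 in.
φr_n = 0.75 × 0.6 × 100 × 0.2209 = 9.942 kips/in.
L_req = P_u / φr_n = 65.3 / 9.942 = 6.568 in total.
Round up → use L = 7 in.

L = 7 in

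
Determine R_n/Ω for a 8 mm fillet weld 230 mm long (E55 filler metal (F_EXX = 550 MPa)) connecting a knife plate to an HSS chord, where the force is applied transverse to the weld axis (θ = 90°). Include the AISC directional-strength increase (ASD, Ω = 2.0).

R_n/Ω ≈ 322 kN

t_e = 0.707 × 8 = 5.656 mm; A_we = 5.656 × 230 = 1301 mm².
Directional factor: 1.0 + 0.5 sin^1.5(90°) = 1.5.
F_nw = 0.6 × 550 × 1.5 = 495 MPa.
R_n/Ω = (495 × 1301) / 2.0 × 10⁻³ = 322 kN.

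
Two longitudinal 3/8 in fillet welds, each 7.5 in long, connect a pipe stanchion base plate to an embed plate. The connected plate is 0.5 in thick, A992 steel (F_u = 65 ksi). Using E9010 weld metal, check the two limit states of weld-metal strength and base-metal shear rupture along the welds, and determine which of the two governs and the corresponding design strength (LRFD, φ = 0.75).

E90XX → F_EXX = 90 ksi.
t_e = 0.707 × 0.375 = 0.2651 in; L = 15 in.
Weld metal: φR_n = 0.75 × 0.6 × 90 × 0.2651 × 15 = 161.1 kips.
Base metal (shear rupture): φR_n = 0.75 × 0.6 × 65 × 0.5 × 15 = 219.4 kips.
Governing: weld metal.

φR_n ≈ 161 kips (weld metal governs)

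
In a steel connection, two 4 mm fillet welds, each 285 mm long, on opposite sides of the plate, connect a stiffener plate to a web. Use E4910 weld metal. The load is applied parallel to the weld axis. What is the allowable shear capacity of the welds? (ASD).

E49XX → F_EXX = 490 MPa.
Effective throat t_e = 0.707 × 4 = 2.828 mm.
Total length L = 570 mm; A_we = 2.828 × 570 = 1612 mm².
F_nw = 0.6 F_EXX = 0.6 × 490 = 294 MPa.
R_n = 294 × 1612 × 10⁻³ = 473.9 kN; R_n/Ω = 473.9/2.0 = 237 kN.

R_n/Ω ≈ 237 kN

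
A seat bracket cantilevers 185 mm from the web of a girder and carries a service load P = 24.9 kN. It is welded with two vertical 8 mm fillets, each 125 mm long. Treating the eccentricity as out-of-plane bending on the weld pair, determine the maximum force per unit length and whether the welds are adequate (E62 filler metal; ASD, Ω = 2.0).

f_max ≈ 890 N/mm; adequate

E62XX → F_EXX = 620 MPa.
L_w = 2 × 125 = 250 mm; section modulus (unit throat) S = 2 × L²/6 = 5208 mm².
Direct shear f_v = P/L_w = 24.9×10³/250 = 99.6 N/mm.
Moment M = P × e = 24.9×10³ × 185 = 4606500 N·mm; bending f_b = M/S = 884.4 N/mm.
f_max = √(f_v² + f_b²) = √(99.6² + 884.4²) = 890 N/mm.
r_n/Ω = (1/2.0) × 0.6 × 620 × (0.707 × 8) = 1052 N/mm → adequate.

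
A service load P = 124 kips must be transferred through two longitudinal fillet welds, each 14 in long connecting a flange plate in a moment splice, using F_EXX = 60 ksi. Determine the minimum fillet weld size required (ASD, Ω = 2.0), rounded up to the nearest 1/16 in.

w = 3/8 in

Total weld length L = 28 in.
Required throat t_e = P × Ω / (0.6 F_EXX × L) = 124 × 2.0 / (0.6 × 60 × 28) = 0.246 in.
Required leg w = t_e / 0.707 = 0.348 in → use 3/8 in.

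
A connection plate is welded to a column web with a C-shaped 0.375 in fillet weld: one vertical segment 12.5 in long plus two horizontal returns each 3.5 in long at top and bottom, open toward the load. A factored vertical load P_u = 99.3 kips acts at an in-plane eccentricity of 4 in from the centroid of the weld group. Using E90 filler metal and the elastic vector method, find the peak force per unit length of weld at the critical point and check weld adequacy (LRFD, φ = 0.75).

E90XX → F_EXX = 90 ksi.
Total weld length L_w = 19.5 in. Treat welds as unit-width lines.
Centroid: x̄ = 2×3.5×1.75 / 19.5 = 0.6282 in from the vertical weld.
Polar moment about centroid: J = I_x + I_y = [12.5³/12 + 2×3.5×6.25²] + [12.5×0.6282² + 2(3.5³/12 + 3.5×1.122²)] = 457.1 in³.
Direct shear f_v = P/L_w = 99.3 / 19.5 = 5.092 kip/in (vertical).
Torsion M = P·e = 99.3 × 4 = 397.2 kip·in.
Critical point at (x, y) = (2.872, 6.25) from centroid. f_tx = M·y/J = 5.431 kip/in; f_ty = M·x/J = 2.496 kip/in.
Resultant f_max = √[f_tx² + (f_v + f_ty)²] = √[5.431² + (5.092 + 2.496)²] = 9.331 kip/in.
Capacity per unit length: φr_n = 0.75 × 0.6 × 90 × (0.707 × 0.375) = 10.74 kip/in.
9.331 ≤ 10.74 → adequate.

f_max ≈ 9.33 kip/in; adequate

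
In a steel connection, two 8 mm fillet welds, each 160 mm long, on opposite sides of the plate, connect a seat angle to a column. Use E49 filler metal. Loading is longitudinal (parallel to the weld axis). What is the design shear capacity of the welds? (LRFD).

φR_n ≈ 399 kN

E49XX → F_EXX = 490 MPa.
Effective throat t_e = 0.707 × 8 = 5.656 mm.
Total length L = 320 mm; A_we = 5.656 × 320 = 1810 mm².
F_nw = 0.6 F_EXX = 0.6 × 490 = 294 MPa.
φR_n = 0.75 × 294 × 1810 × 10⁻³ = 399.1 kN.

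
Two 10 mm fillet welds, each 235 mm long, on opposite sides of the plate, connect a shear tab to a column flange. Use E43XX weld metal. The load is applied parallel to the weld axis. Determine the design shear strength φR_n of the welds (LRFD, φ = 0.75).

E43XX → F_EXX = 430 MPa.
Effective throat t_e = 0.707 × 10 = 7.07 mm.
Total length L = 470 mm; A_we = 7.07 × 470 = 3323 mm².
F_nw = 0.6 F_EXX = 0.6 × 430 = 258 MPa.
φR_n = 0.75 × 258 × 3323 × 10⁻³ = 643 kN.

φR_n ≈ 643 kN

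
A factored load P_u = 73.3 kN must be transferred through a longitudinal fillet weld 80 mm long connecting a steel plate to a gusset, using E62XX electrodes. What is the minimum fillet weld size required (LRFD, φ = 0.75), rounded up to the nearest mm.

w = 5 mm

E62XX → F_EXX = 620 MPa.
Total weld length L = 80 mm.
Required throat t_e = P_u / (φ × 0.6 F_EXX × L) = 73.3 / (0.75 × 0.6 × 620 × 80 × 10⁻³) = 3.284 mm.
Required leg w = t_e / 0.707 = 4.645 mm → use 5 mm.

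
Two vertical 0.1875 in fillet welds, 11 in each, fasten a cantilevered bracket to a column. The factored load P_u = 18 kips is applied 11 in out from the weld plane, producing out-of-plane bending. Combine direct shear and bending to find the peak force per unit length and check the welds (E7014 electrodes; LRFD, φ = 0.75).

E70XX → F_EXX = 70 ksi.
L_w = 2 × 11 = 22 in; section modulus (unit throat) S = 2 × L²/6 = 40.33 in².
Direct shear f_v = P/L_w = 18/22 = 0.8182 kip/in.
Moment M = P × e = 18 × 11 = 198 kip·in; bending f_b = M/S = 4.909 kip/in.
f_max = √(f_v² + f_b²) = √(0.8182² + 4.909²) = 4.977 kip/in.
φr_n = 0.75 × 0.6 × 70 × (0.707 × 0.1875) = 4.176 kip/in → NOT adequate.

f_max ≈ 4.98 kip/in; NOT adequate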